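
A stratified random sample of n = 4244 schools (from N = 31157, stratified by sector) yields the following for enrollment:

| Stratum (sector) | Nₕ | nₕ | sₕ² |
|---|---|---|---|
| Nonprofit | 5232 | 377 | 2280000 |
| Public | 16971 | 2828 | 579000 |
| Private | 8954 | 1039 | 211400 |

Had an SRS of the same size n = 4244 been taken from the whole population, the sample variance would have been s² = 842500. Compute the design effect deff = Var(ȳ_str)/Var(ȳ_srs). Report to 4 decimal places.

1.3047

Var(ȳ_str) = Σ Wₕ²(1−fₕ)sₕ²/nₕ with Wₕ = Nₕ/31157:
  Nonprofit: (5232/31157)²·(1−377/5232)·2280000/377 = 158.24835
  Public: (16971/31157)²·(1−2828/16971)·579000/2828 = 50.621716
  Private: (8954/31157)²·(1−1039/8954)·211400/1039 = 14.854094
  → Var(ȳ_str) = 223.72416.
Var(ȳ_srs) = (1 − 4244/31157)·842500/4244 = 171.47508.
deff = 223.72416 / 171.47508 = 1.3047.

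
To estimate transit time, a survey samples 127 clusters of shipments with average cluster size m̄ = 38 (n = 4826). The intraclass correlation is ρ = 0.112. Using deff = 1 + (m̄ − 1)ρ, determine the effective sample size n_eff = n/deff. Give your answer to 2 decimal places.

938.18

deff = 1 + (38 − 1)·0.112 = 1 + 4.144 = 5.144.
n_eff = 4826 / 5.144 = 938.18.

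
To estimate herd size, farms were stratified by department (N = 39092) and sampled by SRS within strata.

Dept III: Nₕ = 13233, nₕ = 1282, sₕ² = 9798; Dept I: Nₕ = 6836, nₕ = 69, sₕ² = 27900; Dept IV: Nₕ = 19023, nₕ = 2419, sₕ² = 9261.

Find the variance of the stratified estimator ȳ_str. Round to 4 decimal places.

Var(ȳ_str) = Σₕ Wₕ²(1 − fₕ)sₕ²/nₕ with Wₕ = Nₕ/N, N = 39092.
Dept III: Wₕ = 0.33850916; term = 0.33850916²·(1 − 0.09687901)·9798/1282 = 0.79092661.
Dept I: Wₕ = 0.17486954; term = 0.17486954²·(1 − 0.01009362)·27900/69 = 12.239891.
Dept IV: Wₕ = 0.48662130; term = 0.48662130²·(1 − 0.12716186)·9261/2419 = 0.79129417.
Sum = 13.822112.

13.8221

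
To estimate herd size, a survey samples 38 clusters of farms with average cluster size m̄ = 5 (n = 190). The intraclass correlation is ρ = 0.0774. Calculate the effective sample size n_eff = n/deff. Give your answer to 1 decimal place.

145.1

deff = 1 + (5 − 1)·0.0774 = 1 + 0.3096 = 1.3096.
n_eff = 190 / 1.3096 = 145.1.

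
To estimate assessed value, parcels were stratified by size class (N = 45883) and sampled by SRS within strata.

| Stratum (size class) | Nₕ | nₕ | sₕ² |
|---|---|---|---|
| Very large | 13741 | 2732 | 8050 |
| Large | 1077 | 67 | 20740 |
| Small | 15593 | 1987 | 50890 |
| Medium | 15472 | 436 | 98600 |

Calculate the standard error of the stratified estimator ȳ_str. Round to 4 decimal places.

5.2861

Var(ȳ_str) = Σₕ Wₕ²(1 − fₕ)sₕ²/nₕ with Wₕ = Nₕ/N, N = 45883.
Very large: Wₕ = 0.29947911; term = 0.29947911²·(1 − 0.19882105)·8050/2732 = 0.21172775.
Large: Wₕ = 0.02347275; term = 0.02347275²·(1 − 0.06220984)·20740/67 = 0.1599438.
Small: Wₕ = 0.33984264; term = 0.33984264²·(1 − 0.12742897)·50890/1987 = 2.5810185.
Medium: Wₕ = 0.33720550; term = 0.33720550²·(1 − 0.02817994)·98600/436 = 24.989962.
Sum = 27.942652.
SE = √(27.942652) = 5.2861.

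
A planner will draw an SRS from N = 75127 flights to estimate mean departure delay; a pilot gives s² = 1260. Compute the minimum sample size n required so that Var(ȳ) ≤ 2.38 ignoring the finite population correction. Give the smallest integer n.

Without fpc, n₀ = s²/D = 1260/2.38 = 529.4118.
Rounding up, n = 530.

530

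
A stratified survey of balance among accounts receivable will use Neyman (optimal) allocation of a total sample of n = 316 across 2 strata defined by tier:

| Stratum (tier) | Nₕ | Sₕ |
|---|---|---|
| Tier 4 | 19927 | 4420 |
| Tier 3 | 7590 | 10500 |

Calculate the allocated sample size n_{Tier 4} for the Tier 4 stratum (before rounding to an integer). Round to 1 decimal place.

Neyman allocation: nₕ = n·NₕSₕ / Σⱼ NⱼSⱼ.
Σ NⱼSⱼ = 19927·4420 + 7590·10500 = 1.6777234 × 10^8.
n_{Tier 4} = 316·19927·4420 / (1.6777234 × 10^8) = 165.9.

165.9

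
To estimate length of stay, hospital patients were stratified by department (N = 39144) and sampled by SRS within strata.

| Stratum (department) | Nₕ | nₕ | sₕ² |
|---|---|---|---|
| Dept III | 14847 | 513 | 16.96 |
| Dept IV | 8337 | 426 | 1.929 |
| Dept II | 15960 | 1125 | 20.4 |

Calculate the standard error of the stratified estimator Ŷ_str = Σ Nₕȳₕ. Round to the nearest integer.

3410

Var(Ŷ_str) = Σₕ Nₕ²(1 − fₕ)sₕ²/nₕ.
Dept III: 14847²·(1 − 513/14847)·16.96/513 = 7.0358179 × 10^6.
Dept IV: 8337²·(1 − 426/8337)·1.929/426 = 298650.89.
Dept II: 15960²·(1 − 1125/15960)·20.4/1125 = 4.2933677 × 10^6.
Sum = 1.1627836 × 10^7.
SE = √(1.1627836 × 10^7) = 3410.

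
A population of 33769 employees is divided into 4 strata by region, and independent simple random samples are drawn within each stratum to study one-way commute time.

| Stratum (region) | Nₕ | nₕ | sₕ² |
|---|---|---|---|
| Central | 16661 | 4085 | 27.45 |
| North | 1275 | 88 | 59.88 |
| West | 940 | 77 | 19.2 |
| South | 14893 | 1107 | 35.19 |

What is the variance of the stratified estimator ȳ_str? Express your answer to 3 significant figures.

Var(ȳ_str) = Σₕ Wₕ²(1 − fₕ)sₕ²/nₕ with Wₕ = Nₕ/N, N = 33769.
Central: Wₕ = 0.49338150; term = 0.49338150²·(1 − 0.24518336)·27.45/4085 = 0.0012346887.
North: Wₕ = 0.03775652; term = 0.03775652²·(1 − 0.06901961)·59.88/88 = 9.0307459 × 10^-4.
West: Wₕ = 0.02783618; term = 0.02783618²·(1 − 0.08191489)·19.2/77 = 1.7738331 × 10^-4.
South: Wₕ = 0.44102579; term = 0.44102579²·(1 − 0.07433022)·35.19/1107 = 0.0057234212.
Sum = 0.0080385678.

0.00804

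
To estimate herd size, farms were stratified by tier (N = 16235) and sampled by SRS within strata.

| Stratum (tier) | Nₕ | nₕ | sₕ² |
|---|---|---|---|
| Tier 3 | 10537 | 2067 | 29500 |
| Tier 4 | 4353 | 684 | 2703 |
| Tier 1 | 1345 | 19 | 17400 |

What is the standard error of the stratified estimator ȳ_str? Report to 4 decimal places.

Var(ȳ_str) = Σₕ Wₕ²(1 − fₕ)sₕ²/nₕ with Wₕ = Nₕ/N, N = 16235.
Tier 3: Wₕ = 0.64902987; term = 0.64902987²·(1 − 0.19616589)·29500/2067 = 4.832561.
Tier 4: Wₕ = 0.26812442; term = 0.26812442²·(1 − 0.15713301)·2703/684 = 0.2394538.
Tier 1: Wₕ = 0.08284570; term = 0.08284570²·(1 − 0.01412639)·17400/19 = 6.1966486.
Sum = 11.268663.
SE = √(11.268663) = 3.3569.

3.3569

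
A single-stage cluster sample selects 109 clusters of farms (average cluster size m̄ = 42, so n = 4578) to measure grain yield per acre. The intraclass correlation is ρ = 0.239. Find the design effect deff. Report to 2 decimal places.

deff = 1 + (42 − 1)·0.239 = 1 + 9.799 = 10.799.

10.80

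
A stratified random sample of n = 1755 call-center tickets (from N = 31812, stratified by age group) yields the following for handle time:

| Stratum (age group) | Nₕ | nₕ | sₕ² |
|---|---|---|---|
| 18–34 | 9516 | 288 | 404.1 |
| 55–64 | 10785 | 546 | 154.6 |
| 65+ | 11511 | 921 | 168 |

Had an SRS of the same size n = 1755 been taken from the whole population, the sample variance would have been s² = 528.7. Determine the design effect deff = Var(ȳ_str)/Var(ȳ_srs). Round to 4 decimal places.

Var(ȳ_str) = Σ Wₕ²(1−fₕ)sₕ²/nₕ with Wₕ = Nₕ/31812:
  18–34: (9516/31812)²·(1−288/9516)·404.1/288 = 0.12175209
  55–64: (10785/31812)²·(1−546/10785)·154.6/546 = 0.030896735
  65+: (11511/31812)²·(1−921/11511)·168/921 = 0.021972361
  → Var(ȳ_str) = 0.17462119.
Var(ȳ_srs) = (1 − 1755/31812)·528.7/1755 = 0.28463405.
deff = 0.17462119 / 0.28463405 = 0.6135.

0.6135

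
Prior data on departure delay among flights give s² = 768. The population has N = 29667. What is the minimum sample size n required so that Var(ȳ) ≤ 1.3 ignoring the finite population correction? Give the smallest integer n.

Without fpc, n₀ = s²/D = 768/1.3 = 590.7692.
Rounding up, n = 591.

591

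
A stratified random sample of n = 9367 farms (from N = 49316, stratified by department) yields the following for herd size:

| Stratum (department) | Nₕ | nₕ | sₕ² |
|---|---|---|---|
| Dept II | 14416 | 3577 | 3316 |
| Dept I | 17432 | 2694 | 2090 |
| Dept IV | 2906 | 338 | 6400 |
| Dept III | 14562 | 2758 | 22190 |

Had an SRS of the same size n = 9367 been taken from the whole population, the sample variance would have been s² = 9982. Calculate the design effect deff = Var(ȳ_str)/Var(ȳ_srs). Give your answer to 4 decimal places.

Var(ȳ_str) = Σ Wₕ²(1−fₕ)sₕ²/nₕ with Wₕ = Nₕ/49316:
  Dept II: (14416/49316)²·(1−3577/14416)·3316/3577 = 0.05955989
  Dept I: (17432/49316)²·(1−2694/17432)·2090/2694 = 0.081951853
  Dept IV: (2906/49316)²·(1−338/2906)·6400/338 = 0.058100279
  Dept III: (14562/49316)²·(1−2758/14562)·22190/2758 = 0.56864023
  → Var(ȳ_str) = 0.76825225.
Var(ȳ_srs) = (1 − 9367/49316)·9982/9367 = 0.86324707.
deff = 0.76825225 / 0.86324707 = 0.8900.

0.8900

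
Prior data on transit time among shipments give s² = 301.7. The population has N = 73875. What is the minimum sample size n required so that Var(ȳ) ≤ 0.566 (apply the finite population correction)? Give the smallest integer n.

Without fpc, n₀ = s²/D = 301.7/0.566 = 533.0389.
With fpc, (1 − n/N)·s²/n ≤ D requires n ≥ n₀/(1 + n₀/N) = 533.0389/(1 + 533.0389/73875) = 529.2204.
Rounding up, n = 530.

530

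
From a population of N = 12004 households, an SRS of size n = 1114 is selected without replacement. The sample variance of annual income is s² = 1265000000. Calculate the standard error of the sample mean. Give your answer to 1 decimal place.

1015.0

Under SRS without replacement, Var(ȳ) = (1 − f)·s²/n with f = n/N = 1114/12004 = 0.09280240.
Var(ȳ) = (1 − 0.09280240)·1265000000/1114 = 0.90719760·1.1355476 × 10^6 = 1.030166 × 10^6.
SE(ȳ) = √(1.030166 × 10^6) = 1015.0.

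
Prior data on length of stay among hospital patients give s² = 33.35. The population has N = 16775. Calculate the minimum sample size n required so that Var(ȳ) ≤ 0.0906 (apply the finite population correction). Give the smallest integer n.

Without fpc, n₀ = s²/D = 33.35/0.0906 = 368.1015.
With fpc, (1 − n/N)·s²/n ≤ D requires n ≥ n₀/(1 + n₀/N) = 368.1015/(1 + 368.1015/16775) = 360.1975.
Rounding up, n = 361.

361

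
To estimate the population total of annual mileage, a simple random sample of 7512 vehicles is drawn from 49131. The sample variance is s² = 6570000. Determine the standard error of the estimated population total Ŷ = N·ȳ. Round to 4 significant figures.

1.337 × 10^6

Var(Ŷ) = N²·Var(ȳ) = N²·(1 − n/N)·s²/n.
f = 7512/49131 = 0.15289736; Var(ȳ) = 0.84710264·6570000/7512 = 740.87651.
Var(Ŷ) = 49131² · 740.87651 = 1.7883686 × 10^12.
SE(Ŷ) = √(1.7883686 × 10^12) = 1.337 × 10^6.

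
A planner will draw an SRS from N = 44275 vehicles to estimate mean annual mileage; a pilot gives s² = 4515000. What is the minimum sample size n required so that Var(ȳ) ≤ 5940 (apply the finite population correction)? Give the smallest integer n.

Without fpc, n₀ = s²/D = 4515000/5940 = 760.1010.
With fpc, (1 − n/N)·s²/n ≤ D requires n ≥ n₀/(1 + n₀/N) = 760.1010/(1 + 760.1010/44275) = 747.2720.
Rounding up, n = 748.

748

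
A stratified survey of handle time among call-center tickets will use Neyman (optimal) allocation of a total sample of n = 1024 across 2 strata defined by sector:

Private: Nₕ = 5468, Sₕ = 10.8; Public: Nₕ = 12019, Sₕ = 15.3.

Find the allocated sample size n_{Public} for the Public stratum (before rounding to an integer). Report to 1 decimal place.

Neyman allocation: nₕ = n·NₕSₕ / Σⱼ NⱼSⱼ.
Σ NⱼSⱼ = 5468·10.8 + 12019·15.3 = 242945.1.
n_{Public} = 1024·12019·15.3 / 242945.1 = 775.1.

775.1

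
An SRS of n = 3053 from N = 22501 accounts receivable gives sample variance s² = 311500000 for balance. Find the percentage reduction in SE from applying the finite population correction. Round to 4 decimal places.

f = n/N = 3053/22501 = 0.13568286.
SE_no-fpc = √(s²/n) = 319.42259; SE_fpc = √((1−f)s²/n) = 296.96289.
Ratio = √(1−f) = 0.92968658. Reduction = 100·(1 − 0.92968658) = 7.0313%.

7.0313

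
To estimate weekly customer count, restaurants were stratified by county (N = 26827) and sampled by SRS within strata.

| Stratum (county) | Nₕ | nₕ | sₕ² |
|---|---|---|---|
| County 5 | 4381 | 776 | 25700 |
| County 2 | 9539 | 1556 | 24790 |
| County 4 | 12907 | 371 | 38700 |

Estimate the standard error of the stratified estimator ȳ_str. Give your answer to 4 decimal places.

Var(ȳ_str) = Σₕ Wₕ²(1 − fₕ)sₕ²/nₕ with Wₕ = Nₕ/N, N = 26827.
County 5: Wₕ = 0.16330562; term = 0.16330562²·(1 − 0.17712851)·25700/776 = 0.72678458.
County 2: Wₕ = 0.35557461; term = 0.35557461²·(1 − 0.16311982)·24790/1556 = 1.6857443.
County 4: Wₕ = 0.48111977; term = 0.48111977²·(1 − 0.02874409)·38700/371 = 23.451851.
Sum = 25.86438.
SE = √(25.86438) = 5.0857.

5.0857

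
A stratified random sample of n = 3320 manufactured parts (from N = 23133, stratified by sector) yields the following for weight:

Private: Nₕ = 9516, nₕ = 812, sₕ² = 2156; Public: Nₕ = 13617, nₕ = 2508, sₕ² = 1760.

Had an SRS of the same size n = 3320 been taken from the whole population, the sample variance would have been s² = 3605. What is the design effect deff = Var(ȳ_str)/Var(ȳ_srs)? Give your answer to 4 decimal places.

Var(ȳ_str) = Σ Wₕ²(1−fₕ)sₕ²/nₕ with Wₕ = Nₕ/23133:
  Private: (9516/23133)²·(1−812/9516)·2156/812 = 0.41096244
  Public: (13617/23133)²·(1−2508/13617)·1760/2508 = 0.19837074
  → Var(ȳ_str) = 0.60933318.
Var(ȳ_srs) = (1 − 3320/23133)·3605/3320 = 0.93000539.
deff = 0.60933318 / 0.93000539 = 0.6552.

0.6552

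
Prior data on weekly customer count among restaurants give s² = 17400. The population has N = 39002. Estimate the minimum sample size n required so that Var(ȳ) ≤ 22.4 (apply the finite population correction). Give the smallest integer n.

Without fpc, n₀ = s²/D = 17400/22.4 = 776.7857.
With fpc, (1 − n/N)·s²/n ≤ D requires n ≥ n₀/(1 + n₀/N) = 776.7857/(1 + 776.7857/39002) = 761.6169.
Rounding up, n = 762.

762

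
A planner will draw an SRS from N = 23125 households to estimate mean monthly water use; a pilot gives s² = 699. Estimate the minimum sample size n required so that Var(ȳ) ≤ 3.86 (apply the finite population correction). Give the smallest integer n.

180

Without fpc, n₀ = s²/D = 699/3.86 = 181.0881.
With fpc, (1 − n/N)·s²/n ≤ D requires n ≥ n₀/(1 + n₀/N) = 181.0881/(1 + 181.0881/23125) = 179.6810.
Rounding up, n = 180.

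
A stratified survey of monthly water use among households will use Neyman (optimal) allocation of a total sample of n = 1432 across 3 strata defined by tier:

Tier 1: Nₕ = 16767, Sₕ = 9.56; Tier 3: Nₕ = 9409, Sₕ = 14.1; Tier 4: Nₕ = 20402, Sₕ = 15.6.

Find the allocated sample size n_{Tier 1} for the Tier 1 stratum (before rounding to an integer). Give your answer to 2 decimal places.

Neyman allocation: nₕ = n·NₕSₕ / Σⱼ NⱼSⱼ.
Σ NⱼSⱼ = 16767·9.56 + 9409·14.1 + 20402·15.6 = 611230.62.
n_{Tier 1} = 1432·16767·9.56 / 611230.62 = 375.54.

375.54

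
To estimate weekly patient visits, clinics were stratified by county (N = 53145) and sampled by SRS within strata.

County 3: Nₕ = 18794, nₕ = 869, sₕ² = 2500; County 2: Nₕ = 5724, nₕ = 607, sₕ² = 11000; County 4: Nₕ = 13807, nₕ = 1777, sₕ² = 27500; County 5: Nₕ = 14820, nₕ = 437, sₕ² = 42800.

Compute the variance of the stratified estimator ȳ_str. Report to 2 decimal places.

8.83

Var(ȳ_str) = Σₕ Wₕ²(1 − fₕ)sₕ²/nₕ with Wₕ = Nₕ/N, N = 53145.
County 3: Wₕ = 0.35363628; term = 0.35363628²·(1 − 0.04623816)·2500/869 = 0.34314194.
County 2: Wₕ = 0.10770533; term = 0.10770533²·(1 − 0.10604472)·11000/607 = 0.18792918.
County 4: Wₕ = 0.25979866; term = 0.25979866²·(1 − 0.12870283)·27500/1777 = 0.91009221.
County 5: Wₕ = 0.27885972; term = 0.27885972²·(1 − 0.02948718)·42800/437 = 7.3915445.
Sum = 8.8327078.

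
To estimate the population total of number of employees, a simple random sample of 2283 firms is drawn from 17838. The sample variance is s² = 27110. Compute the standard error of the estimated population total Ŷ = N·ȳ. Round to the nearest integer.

57401

Var(Ŷ) = N²·Var(ȳ) = N²·(1 − n/N)·s²/n.
f = 2283/17838 = 0.12798520; Var(ȳ) = 0.87201480·27110/2283 = 10.354937.
Var(Ŷ) = 17838² · 10.354937 = 3.2948814 × 10^9.
SE(Ŷ) = √(3.2948814 × 10^9) = 57401.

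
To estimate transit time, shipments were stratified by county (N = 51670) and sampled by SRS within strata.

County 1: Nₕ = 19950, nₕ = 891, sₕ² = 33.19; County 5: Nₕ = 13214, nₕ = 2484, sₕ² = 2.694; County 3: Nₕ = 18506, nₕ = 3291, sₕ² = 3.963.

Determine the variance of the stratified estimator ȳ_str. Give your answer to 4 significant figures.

Var(ȳ_str) = Σₕ Wₕ²(1 − fₕ)sₕ²/nₕ with Wₕ = Nₕ/N, N = 51670.
County 1: Wₕ = 0.38610412; term = 0.38610412²·(1 − 0.04466165)·33.19/891 = 0.0053051252.
County 5: Wₕ = 0.25573834; term = 0.25573834²·(1 − 0.18798244)·2.694/2484 = 5.7597429 × 10^-5.
County 3: Wₕ = 0.35815754; term = 0.35815754²·(1 − 0.17783422)·3.963/3291 = 1.2700002 × 10^-4.
Sum = 0.0054897226.

0.005490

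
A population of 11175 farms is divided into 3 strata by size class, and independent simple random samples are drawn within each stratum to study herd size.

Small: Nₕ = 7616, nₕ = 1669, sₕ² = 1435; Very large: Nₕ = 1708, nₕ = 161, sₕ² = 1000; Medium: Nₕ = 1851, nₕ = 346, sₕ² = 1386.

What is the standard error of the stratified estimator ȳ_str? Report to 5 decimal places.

0.72980

Var(ȳ_str) = Σₕ Wₕ²(1 − fₕ)sₕ²/nₕ with Wₕ = Nₕ/N, N = 11175.
Small: Wₕ = 0.68152125; term = 0.68152125²·(1 − 0.21914391)·1435/1669 = 0.31183537.
Very large: Wₕ = 0.15284116; term = 0.15284116²·(1 − 0.09426230)·1000/161 = 0.13141872.
Medium: Wₕ = 0.16563758; term = 0.16563758²·(1 − 0.18692599)·1386/346 = 0.089358318.
Sum = 0.53261241.
SE = √(0.53261241) = 0.72980.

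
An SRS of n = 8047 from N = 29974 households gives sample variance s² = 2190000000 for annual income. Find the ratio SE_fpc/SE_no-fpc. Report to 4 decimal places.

f = n/N = 8047/29974 = 0.26846600.
SE_no-fpc = √(s²/n) = 521.68104; SE_fpc = √((1−f)s²/n) = 446.19255.
Ratio = √(1−f) = 0.85529761.

0.8553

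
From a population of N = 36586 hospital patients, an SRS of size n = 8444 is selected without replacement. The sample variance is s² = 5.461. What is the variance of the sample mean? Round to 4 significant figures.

Under SRS without replacement, Var(ȳ) = (1 − f)·s²/n with f = n/N = 8444/36586 = 0.23079867.
Var(ȳ) = (1 − 0.23079867)·5.461/8444 = 0.76920133·6.4673141 × 10^-4 = 4.9746666 × 10^-4.

4.975 × 10^-4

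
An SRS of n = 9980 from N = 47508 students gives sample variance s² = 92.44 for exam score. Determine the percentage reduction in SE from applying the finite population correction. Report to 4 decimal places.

f = n/N = 9980/47508 = 0.21006988.
SE_no-fpc = √(s²/n) = 0.096242013; SE_fpc = √((1−f)s²/n) = 0.085537989.
Ratio = √(1−f) = 0.88878013. Reduction = 100·(1 − 0.88878013) = 11.1220%.

11.1220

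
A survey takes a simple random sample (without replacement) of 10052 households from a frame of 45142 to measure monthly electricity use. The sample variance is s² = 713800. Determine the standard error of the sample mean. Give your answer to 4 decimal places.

7.4296

Under SRS without replacement, Var(ȳ) = (1 − f)·s²/n with f = n/N = 10052/45142 = 0.22267511.
Var(ȳ) = (1 − 0.22267511)·713800/10052 = 0.77732489·71.010744 = 55.198419.
SE(ȳ) = √(55.198419) = 7.4296.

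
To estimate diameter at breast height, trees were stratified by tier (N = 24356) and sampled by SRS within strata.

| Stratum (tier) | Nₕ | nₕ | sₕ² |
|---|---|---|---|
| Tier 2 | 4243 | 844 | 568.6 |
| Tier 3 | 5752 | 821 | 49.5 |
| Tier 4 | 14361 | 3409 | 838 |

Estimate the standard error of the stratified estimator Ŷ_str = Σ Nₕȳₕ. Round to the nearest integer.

Var(Ŷ_str) = Σₕ Nₕ²(1 − fₕ)sₕ²/nₕ.
Tier 2: 4243²·(1 − 844/4243)·568.6/844 = 9.7160246 × 10^6.
Tier 3: 5752²·(1 − 821/5752)·49.5/821 = 1.710078 × 10^6.
Tier 4: 14361²·(1 − 3409/14361)·838/3409 = 3.8662963 × 10^7.
Sum = 5.0089066 × 10^7.
SE = √(5.0089066 × 10^7) = 7077.

7077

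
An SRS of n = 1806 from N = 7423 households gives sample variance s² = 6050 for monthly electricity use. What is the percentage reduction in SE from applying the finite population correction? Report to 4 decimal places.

f = n/N = 1806/7423 = 0.24329786.
SE_no-fpc = √(s²/n) = 1.8302854; SE_fpc = √((1−f)s²/n) = 1.5921402.
Ratio = √(1−f) = 0.86988628. Reduction = 100·(1 − 0.86988628) = 13.0114%.

13.0114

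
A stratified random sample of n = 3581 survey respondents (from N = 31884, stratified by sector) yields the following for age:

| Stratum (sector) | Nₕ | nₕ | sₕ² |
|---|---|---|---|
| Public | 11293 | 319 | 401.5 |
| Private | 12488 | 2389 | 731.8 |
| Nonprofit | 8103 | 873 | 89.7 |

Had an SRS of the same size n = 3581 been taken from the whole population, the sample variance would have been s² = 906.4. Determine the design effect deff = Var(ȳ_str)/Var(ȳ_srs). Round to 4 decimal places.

0.8784

Var(ȳ_str) = Σ Wₕ²(1−fₕ)sₕ²/nₕ with Wₕ = Nₕ/31884:
  Public: (11293/31884)²·(1−319/11293)·401.5/319 = 0.15343469
  Private: (12488/31884)²·(1−2389/12488)·731.8/2389 = 0.038001603
  Nonprofit: (8103/31884)²·(1−873/8103)·89.7/873 = 0.0059212955
  → Var(ȳ_str) = 0.19735759.
Var(ȳ_srs) = (1 − 3581/31884)·906.4/3581 = 0.2246856.
deff = 0.19735759 / 0.2246856 = 0.8784.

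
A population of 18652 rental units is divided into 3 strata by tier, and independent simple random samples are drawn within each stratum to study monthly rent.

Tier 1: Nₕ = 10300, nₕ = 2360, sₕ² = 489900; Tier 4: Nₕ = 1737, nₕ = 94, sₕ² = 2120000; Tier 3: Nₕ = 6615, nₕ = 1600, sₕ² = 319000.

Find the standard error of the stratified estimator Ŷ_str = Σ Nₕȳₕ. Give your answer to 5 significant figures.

296570

Var(Ŷ_str) = Σₕ Nₕ²(1 − fₕ)sₕ²/nₕ.
Tier 1: 10300²·(1 − 2360/10300)·489900/2360 = 1.6976696 × 10^10.
Tier 4: 1737²·(1 − 94/1737)·2120000/94 = 6.436435 × 10^10.
Tier 3: 6615²·(1 − 1600/6615)·319000/1600 = 6.6141111 × 10^9.
Sum = 8.7955157 × 10^10.
SE = √(8.7955157 × 10^10) = 296570.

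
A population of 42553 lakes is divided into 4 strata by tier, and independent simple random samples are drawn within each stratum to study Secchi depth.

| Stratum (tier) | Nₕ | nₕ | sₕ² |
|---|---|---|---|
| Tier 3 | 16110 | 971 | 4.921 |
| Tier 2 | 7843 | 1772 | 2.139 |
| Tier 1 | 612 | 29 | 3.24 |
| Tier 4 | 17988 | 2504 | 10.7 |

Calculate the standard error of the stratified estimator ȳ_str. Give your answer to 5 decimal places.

Var(ȳ_str) = Σₕ Wₕ²(1 − fₕ)sₕ²/nₕ with Wₕ = Nₕ/N, N = 42553.
Tier 3: Wₕ = 0.37858670; term = 0.37858670²·(1 − 0.06027312)·4.921/971 = 6.8260034 × 10^-4.
Tier 2: Wₕ = 0.18431133; term = 0.18431133²·(1 − 0.22593395)·2.139/1772 = 3.1741624 × 10^-5.
Tier 1: Wₕ = 0.01438206; term = 0.01438206²·(1 − 0.04738562)·3.24/29 = 2.2014388 × 10^-5.
Tier 4: Wₕ = 0.42271990; term = 0.42271990²·(1 − 0.13920391)·10.7/2504 = 6.5728713 × 10^-4.
Sum = 0.0013936435.
SE = √(0.0013936435) = 0.03733.

0.03733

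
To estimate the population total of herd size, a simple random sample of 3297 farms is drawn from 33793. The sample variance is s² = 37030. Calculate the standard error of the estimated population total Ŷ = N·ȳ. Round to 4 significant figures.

Var(Ŷ) = N²·Var(ȳ) = N²·(1 − n/N)·s²/n.
f = 3297/33793 = 0.09756458; Var(ȳ) = 0.90243542·37030/3297 = 10.135633.
Var(Ŷ) = 33793² · 10.135633 = 1.1574557 × 10^10.
SE(Ŷ) = √(1.1574557 × 10^10) = 107600.

107600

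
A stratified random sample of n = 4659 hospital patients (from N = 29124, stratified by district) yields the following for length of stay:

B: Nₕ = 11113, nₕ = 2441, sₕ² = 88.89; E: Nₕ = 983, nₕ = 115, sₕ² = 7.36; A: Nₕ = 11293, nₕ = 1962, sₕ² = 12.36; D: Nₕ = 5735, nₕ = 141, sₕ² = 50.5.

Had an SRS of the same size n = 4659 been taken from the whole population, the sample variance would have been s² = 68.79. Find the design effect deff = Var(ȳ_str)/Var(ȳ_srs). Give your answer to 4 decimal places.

1.4941

Var(ȳ_str) = Σ Wₕ²(1−fₕ)sₕ²/nₕ with Wₕ = Nₕ/29124:
  B: (11113/29124)²·(1−2441/11113)·88.89/2441 = 0.0041374586
  E: (983/29124)²·(1−115/983)·7.36/115 = 6.438003 × 10^-5
  A: (11293/29124)²·(1−1962/11293)·12.36/1962 = 7.8262721 × 10^-4
  D: (5735/29124)²·(1−141/5735)·50.5/141 = 0.013546469
  → Var(ȳ_str) = 0.018530935.
Var(ȳ_srs) = (1 − 4659/29124)·68.79/4659 = 0.012403002.
deff = 0.018530935 / 0.012403002 = 1.4941.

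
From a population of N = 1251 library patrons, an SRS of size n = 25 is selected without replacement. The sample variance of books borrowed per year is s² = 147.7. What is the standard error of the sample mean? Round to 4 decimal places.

Under SRS without replacement, Var(ȳ) = (1 − f)·s²/n with f = n/N = 25/1251 = 0.01998401.
Var(ȳ) = (1 − 0.01998401)·147.7/25 = 0.98001599·5.908 = 5.7899345.
SE(ȳ) = √(5.7899345) = 2.4062.

2.4062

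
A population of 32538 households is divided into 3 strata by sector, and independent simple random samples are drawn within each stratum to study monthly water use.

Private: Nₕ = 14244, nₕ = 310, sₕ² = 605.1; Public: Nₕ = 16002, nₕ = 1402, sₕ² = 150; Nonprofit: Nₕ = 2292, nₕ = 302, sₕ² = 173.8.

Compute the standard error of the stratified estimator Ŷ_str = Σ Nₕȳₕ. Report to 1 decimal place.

Var(Ŷ_str) = Σₕ Nₕ²(1 − fₕ)sₕ²/nₕ.
Private: 14244²·(1 − 310/14244)·605.1/310 = 3.8741214 × 10^8.
Public: 16002²·(1 − 1402/16002)·150/1402 = 2.4995991 × 10^7.
Nonprofit: 2292²·(1 − 302/2292)·173.8/302 = 2.6248864 × 10^6.
Sum = 4.1503302 × 10^8.
SE = √(4.1503302 × 10^8) = 20372.4.

20372.4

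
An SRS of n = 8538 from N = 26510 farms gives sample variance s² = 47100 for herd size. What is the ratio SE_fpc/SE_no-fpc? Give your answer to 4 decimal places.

0.8234

f = n/N = 8538/26510 = 0.32206714.
SE_no-fpc = √(s²/n) = 2.3487261; SE_fpc = √((1−f)s²/n) = 1.9338631.
Ratio = √(1−f) = 0.82336678.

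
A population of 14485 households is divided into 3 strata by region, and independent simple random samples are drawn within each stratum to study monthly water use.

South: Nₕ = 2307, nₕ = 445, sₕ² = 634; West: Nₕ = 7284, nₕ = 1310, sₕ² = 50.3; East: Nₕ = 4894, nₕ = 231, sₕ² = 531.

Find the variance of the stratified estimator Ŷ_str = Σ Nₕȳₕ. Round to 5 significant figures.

Var(Ŷ_str) = Σₕ Nₕ²(1 − fₕ)sₕ²/nₕ.
South: 2307²·(1 − 445/2307)·634/445 = 6.1200718 × 10^6.
West: 7284²·(1 − 1310/7284)·50.3/1310 = 1.6708284 × 10^6.
East: 4894²·(1 − 231/4894)·531/231 = 5.2458023 × 10^7.
Sum = 6.0248923 × 10^7.

6.0249 × 10^7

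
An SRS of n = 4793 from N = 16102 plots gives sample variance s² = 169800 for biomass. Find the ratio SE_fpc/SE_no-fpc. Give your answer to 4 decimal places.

0.8381

f = n/N = 4793/16102 = 0.29766489.
SE_no-fpc = √(s²/n) = 5.9520302; SE_fpc = √((1−f)s²/n) = 4.9881249.
Ratio = √(1−f) = 0.83805436.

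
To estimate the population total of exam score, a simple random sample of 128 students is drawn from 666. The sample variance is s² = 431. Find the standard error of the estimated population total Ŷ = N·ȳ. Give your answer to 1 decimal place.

1098.4

Var(Ŷ) = N²·Var(ȳ) = N²·(1 − n/N)·s²/n.
f = 128/666 = 0.19219219; Var(ȳ) = 0.80780781·431/128 = 2.7200404.
Var(Ŷ) = 666² · 2.7200404 = 1.2064902 × 10^6.
SE(Ŷ) = √(1.2064902 × 10^6) = 1098.4.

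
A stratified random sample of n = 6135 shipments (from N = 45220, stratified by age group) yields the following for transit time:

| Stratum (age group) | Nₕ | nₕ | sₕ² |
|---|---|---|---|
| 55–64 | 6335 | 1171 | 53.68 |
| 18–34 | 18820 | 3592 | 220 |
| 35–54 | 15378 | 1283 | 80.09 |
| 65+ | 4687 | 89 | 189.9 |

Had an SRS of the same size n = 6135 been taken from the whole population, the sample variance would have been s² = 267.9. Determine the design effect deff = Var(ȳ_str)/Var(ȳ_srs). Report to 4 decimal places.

1.0180

Var(ȳ_str) = Σ Wₕ²(1−fₕ)sₕ²/nₕ with Wₕ = Nₕ/45220:
  55–64: (6335/45220)²·(1−1171/6335)·53.68/1171 = 7.3337711 × 10^-4
  18–34: (18820/45220)²·(1−3592/18820)·220/3592 = 0.0085839608
  35–54: (15378/45220)²·(1−1283/15378)·80.09/1283 = 0.0066169135
  65+: (4687/45220)²·(1−89/4687)·189.9/89 = 0.022487323
  → Var(ȳ_str) = 0.038421574.
Var(ȳ_srs) = (1 − 6135/45220)·267.9/6135 = 0.037743112.
deff = 0.038421574 / 0.037743112 = 1.0180.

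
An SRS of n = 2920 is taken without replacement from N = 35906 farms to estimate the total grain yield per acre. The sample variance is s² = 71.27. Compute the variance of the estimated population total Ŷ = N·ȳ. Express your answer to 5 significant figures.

2.8908 × 10^7

Var(Ŷ) = N²·Var(ȳ) = N²·(1 − n/N)·s²/n.
f = 2920/35906 = 0.08132346; Var(ȳ) = 0.91867654·71.27/2920 = 0.022422629.
Var(Ŷ) = 35906² · 0.022422629 = 2.8908169 × 10^7.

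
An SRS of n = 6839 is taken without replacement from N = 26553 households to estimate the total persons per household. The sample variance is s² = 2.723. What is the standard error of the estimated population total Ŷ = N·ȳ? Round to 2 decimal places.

Var(Ŷ) = N²·Var(ȳ) = N²·(1 − n/N)·s²/n.
f = 6839/26553 = 0.25756035; Var(ȳ) = 0.74243965·2.723/6839 = 2.9560801 × 10^-4.
Var(Ŷ) = 26553² · (2.9560801 × 10^-4) = 208421.92.
SE(Ŷ) = √(208421.92) = 456.53.

456.53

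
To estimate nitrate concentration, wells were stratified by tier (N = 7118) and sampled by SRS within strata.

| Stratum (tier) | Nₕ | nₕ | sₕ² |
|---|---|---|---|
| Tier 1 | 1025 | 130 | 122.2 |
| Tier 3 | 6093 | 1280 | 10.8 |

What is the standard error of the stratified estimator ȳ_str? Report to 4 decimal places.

0.1480

Var(ȳ_str) = Σₕ Wₕ²(1 − fₕ)sₕ²/nₕ with Wₕ = Nₕ/N, N = 7118.
Tier 1: Wₕ = 0.14400112; term = 0.14400112²·(1 − 0.12682927)·122.2/130 = 0.01701997.
Tier 3: Wₕ = 0.85599888; term = 0.85599888²·(1 − 0.21007714)·10.8/1280 = 0.0048836537.
Sum = 0.021903624.
SE = √(0.021903624) = 0.1480.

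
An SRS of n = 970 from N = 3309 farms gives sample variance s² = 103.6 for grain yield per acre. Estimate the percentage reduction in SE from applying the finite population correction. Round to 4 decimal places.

f = n/N = 970/3309 = 0.29313992.
SE_no-fpc = √(s²/n) = 0.326809; SE_fpc = √((1−f)s²/n) = 0.27476457.
Ratio = √(1−f) = 0.84074971. Reduction = 100·(1 − 0.84074971) = 15.9250%.

15.9250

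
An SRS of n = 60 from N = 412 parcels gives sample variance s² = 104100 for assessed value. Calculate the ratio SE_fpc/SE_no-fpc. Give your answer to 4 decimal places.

0.9243

f = n/N = 60/412 = 0.14563107.
SE_no-fpc = √(s²/n) = 41.653331; SE_fpc = √((1−f)s²/n) = 38.50104.
Ratio = √(1−f) = 0.92432079.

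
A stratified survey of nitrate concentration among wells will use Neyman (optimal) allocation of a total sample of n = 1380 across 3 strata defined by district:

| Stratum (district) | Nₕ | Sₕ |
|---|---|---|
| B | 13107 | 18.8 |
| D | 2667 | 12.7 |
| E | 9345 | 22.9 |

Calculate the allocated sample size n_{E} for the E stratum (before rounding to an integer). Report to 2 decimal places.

Neyman allocation: nₕ = n·NₕSₕ / Σⱼ NⱼSⱼ.
Σ NⱼSⱼ = 13107·18.8 + 2667·12.7 + 9345·22.9 = 494283.
n_{E} = 1380·9345·22.9 / 494283 = 597.47.

597.47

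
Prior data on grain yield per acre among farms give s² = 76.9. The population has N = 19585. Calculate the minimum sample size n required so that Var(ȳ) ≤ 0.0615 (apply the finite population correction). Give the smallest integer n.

1176

Without fpc, n₀ = s²/D = 76.9/0.0615 = 1250.4065.
With fpc, (1 − n/N)·s²/n ≤ D requires n ≥ n₀/(1 + n₀/N) = 1250.4065/(1 + 1250.4065/19585) = 1175.3652.
Rounding up, n = 1176.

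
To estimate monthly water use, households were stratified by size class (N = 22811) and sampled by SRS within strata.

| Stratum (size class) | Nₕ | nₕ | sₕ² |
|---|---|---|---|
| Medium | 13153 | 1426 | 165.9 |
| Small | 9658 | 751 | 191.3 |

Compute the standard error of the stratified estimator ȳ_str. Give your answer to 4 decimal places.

Var(ȳ_str) = Σₕ Wₕ²(1 − fₕ)sₕ²/nₕ with Wₕ = Nₕ/N, N = 22811.
Medium: Wₕ = 0.57660778; term = 0.57660778²·(1 − 0.10841633)·165.9/1426 = 0.034486566.
Small: Wₕ = 0.42339222; term = 0.42339222²·(1 − 0.07775937)·191.3/751 = 0.042111919.
Sum = 0.076598485.
SE = √(0.076598485) = 0.2768.

0.2768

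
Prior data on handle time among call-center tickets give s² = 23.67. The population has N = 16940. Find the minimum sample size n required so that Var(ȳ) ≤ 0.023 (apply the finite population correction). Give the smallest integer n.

Without fpc, n₀ = s²/D = 23.67/0.023 = 1029.1304.
With fpc, (1 − n/N)·s²/n ≤ D requires n ≥ n₀/(1 + n₀/N) = 1029.1304/(1 + 1029.1304/16940) = 970.1899.
Rounding up, n = 971.

971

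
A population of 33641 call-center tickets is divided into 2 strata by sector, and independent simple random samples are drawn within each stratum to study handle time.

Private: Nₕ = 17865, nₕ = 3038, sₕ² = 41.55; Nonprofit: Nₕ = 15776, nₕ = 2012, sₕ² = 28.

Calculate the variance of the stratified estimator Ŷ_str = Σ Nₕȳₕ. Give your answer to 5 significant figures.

Var(Ŷ_str) = Σₕ Nₕ²(1 − fₕ)sₕ²/nₕ.
Private: 17865²·(1 − 3038/17865)·41.55/3038 = 3.62276 × 10^6.
Nonprofit: 15776²·(1 − 2012/15776)·28/2012 = 3.021841 × 10^6.
Sum = 6.644601 × 10^6.

6.6446 × 10^6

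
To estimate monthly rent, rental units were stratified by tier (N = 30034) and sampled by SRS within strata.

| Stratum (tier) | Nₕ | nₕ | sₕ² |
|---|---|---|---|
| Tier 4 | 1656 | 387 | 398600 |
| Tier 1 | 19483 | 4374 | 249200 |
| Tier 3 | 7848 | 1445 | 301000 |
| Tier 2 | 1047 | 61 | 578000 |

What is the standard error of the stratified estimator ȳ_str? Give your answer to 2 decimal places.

6.59

Var(ȳ_str) = Σₕ Wₕ²(1 − fₕ)sₕ²/nₕ with Wₕ = Nₕ/N, N = 30034.
Tier 4: Wₕ = 0.05513751; term = 0.05513751²·(1 − 0.23369565)·398600/387 = 2.3995065.
Tier 1: Wₕ = 0.64869814; term = 0.64869814²·(1 − 0.22450341)·249200/4374 = 18.592357.
Tier 3: Wₕ = 0.26130386; term = 0.26130386²·(1 − 0.18412334)·301000/1445 = 11.604189.
Tier 2: Wₕ = 0.03486049; term = 0.03486049²·(1 − 0.05826170)·578000/61 = 10.844143.
Sum = 43.440196.
SE = √(43.440196) = 6.59.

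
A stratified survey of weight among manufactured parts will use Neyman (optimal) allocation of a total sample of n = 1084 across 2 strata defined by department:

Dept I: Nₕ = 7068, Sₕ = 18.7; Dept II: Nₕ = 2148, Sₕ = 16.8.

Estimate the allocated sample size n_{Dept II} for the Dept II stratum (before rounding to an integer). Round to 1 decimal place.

Neyman allocation: nₕ = n·NₕSₕ / Σⱼ NⱼSⱼ.
Σ NⱼSⱼ = 7068·18.7 + 2148·16.8 = 168258.
n_{Dept II} = 1084·2148·16.8 / 168258 = 232.5.

232.5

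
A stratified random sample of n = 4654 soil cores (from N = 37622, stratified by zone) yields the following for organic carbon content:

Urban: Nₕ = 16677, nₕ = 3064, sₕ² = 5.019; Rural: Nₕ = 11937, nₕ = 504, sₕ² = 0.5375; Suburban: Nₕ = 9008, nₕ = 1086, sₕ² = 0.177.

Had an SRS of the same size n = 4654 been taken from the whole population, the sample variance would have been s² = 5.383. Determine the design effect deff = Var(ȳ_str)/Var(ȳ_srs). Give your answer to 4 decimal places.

Var(ȳ_str) = Σ Wₕ²(1−fₕ)sₕ²/nₕ with Wₕ = Nₕ/37622:
  Urban: (16677/37622)²·(1−3064/16677)·5.019/3064 = 2.627341 × 10^-4
  Rural: (11937/37622)²·(1−504/11937)·0.5375/504 = 1.0282994 × 10^-4
  Suburban: (9008/37622)²·(1−1086/9008)·0.177/1086 = 8.2171819 × 10^-6
  → Var(ȳ_str) = 3.7378122 × 10^-4.
Var(ȳ_srs) = (1 − 4654/37622)·5.383/4654 = 0.0010135583.
deff = (3.7378122 × 10^-4) / 0.0010135583 = 0.3688.

0.3688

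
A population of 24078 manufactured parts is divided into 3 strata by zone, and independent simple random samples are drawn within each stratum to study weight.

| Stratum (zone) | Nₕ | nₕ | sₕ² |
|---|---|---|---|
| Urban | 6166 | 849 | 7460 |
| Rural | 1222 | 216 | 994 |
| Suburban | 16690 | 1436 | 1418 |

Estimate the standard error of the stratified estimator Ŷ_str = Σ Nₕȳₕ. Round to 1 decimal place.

Var(Ŷ_str) = Σₕ Nₕ²(1 − fₕ)sₕ²/nₕ.
Urban: 6166²·(1 − 849/6166)·7460/849 = 2.8807218 × 10^8.
Rural: 1222²·(1 − 216/1222)·994/216 = 5.6572037 × 10^6.
Suburban: 16690²·(1 − 1436/16690)·1418/1436 = 2.5139803 × 10^8.
Sum = 5.4512741 × 10^8.
SE = √(5.4512741 × 10^8) = 23348.0.

23348.0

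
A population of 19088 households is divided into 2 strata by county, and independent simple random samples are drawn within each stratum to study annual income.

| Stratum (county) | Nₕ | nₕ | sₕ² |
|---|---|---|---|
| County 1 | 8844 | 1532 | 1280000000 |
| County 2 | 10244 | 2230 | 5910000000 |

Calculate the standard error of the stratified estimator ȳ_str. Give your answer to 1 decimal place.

863.4

Var(ȳ_str) = Σₕ Wₕ²(1 − fₕ)sₕ²/nₕ with Wₕ = Nₕ/N, N = 19088.
County 1: Wₕ = 0.46332775; term = 0.46332775²·(1 − 0.17322479)·1280000000/1532 = 148291.16.
County 2: Wₕ = 0.53667225; term = 0.53667225²·(1 − 0.21768840)·5910000000/2230 = 597146.2.
Sum = 745437.36.
SE = √(745437.36) = 863.4.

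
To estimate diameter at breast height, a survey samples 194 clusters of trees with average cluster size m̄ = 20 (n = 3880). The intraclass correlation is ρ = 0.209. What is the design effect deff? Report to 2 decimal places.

4.97

deff = 1 + (20 − 1)·0.209 = 1 + 3.971 = 4.971.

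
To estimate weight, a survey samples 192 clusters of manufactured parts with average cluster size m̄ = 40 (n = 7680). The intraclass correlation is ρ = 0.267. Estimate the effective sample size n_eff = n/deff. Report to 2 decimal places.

672.92

deff = 1 + (40 − 1)·0.267 = 1 + 10.413 = 11.413.
n_eff = 7680 / 11.413 = 672.92.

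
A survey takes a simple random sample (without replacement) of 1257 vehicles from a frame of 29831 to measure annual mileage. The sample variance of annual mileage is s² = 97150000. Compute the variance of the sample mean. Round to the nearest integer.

Under SRS without replacement, Var(ȳ) = (1 − f)·s²/n with f = n/N = 1257/29831 = 0.04213737.
Var(ȳ) = (1 − 0.04213737)·97150000/1257 = 0.95786263·77287.192 = 74030.512.

74031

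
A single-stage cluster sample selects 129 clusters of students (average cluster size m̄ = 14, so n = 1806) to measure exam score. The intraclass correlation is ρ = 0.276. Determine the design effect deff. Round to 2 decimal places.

4.59

deff = 1 + (14 − 1)·0.276 = 1 + 3.588 = 4.588.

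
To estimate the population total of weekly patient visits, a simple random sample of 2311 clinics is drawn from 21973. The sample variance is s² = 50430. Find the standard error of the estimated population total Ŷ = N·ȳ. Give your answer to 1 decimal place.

Var(Ŷ) = N²·Var(ȳ) = N²·(1 − n/N)·s²/n.
f = 2311/21973 = 0.10517453; Var(ȳ) = 0.89482547·50430/2311 = 19.526633.
Var(Ŷ) = 21973² · 19.526633 = 9.427707 × 10^9.
SE(Ŷ) = √(9.427707 × 10^9) = 97096.4.

97096.4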